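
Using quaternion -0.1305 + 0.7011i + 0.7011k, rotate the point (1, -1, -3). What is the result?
(-3.115, 0.234, 1.115)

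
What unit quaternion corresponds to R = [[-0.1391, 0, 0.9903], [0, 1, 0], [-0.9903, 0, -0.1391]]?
0.6561 + 0.7547j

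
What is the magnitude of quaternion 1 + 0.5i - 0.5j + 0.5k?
1.323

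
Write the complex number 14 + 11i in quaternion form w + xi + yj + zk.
14 + 11i + 0j + 0k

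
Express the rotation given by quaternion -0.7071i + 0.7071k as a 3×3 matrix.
[[0, 0, -1], [0, -1, 0], [-1, 0, 0]]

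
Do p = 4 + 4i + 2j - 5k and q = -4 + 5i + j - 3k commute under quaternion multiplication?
No: pq = -53 + 3i - 17j + 2k ≠ -53 + 5i + 9j + 14k = qp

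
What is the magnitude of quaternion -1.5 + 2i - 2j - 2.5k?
4.062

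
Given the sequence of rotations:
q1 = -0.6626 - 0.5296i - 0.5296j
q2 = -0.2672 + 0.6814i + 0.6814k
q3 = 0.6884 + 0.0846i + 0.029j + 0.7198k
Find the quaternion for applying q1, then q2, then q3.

q2 · q1 = 0.5379 + 0.0509i - 0.2194j - 0.8124k
q3 · q2 · q1 = 0.9571 + 0.2149i - 0.0301j - 0.1921k
0.9571 + 0.2149i - 0.0301j - 0.1921k


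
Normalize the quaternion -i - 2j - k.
-0.4082i - 0.8165j - 0.4082k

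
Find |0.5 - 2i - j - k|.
2.5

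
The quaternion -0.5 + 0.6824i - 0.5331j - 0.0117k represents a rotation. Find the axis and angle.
axis = (0.788, -0.6156, -0.0135), θ = 4π/3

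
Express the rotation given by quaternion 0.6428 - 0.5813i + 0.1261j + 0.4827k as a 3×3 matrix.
[[0.5022, -0.7672, -0.3991], [0.474, -0.1418, 0.8691], [-0.7233, -0.6256, 0.2924]]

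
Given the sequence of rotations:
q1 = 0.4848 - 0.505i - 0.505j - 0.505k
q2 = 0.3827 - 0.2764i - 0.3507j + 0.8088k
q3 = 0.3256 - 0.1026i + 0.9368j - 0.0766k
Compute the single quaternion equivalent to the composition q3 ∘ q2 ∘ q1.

q2 · q1 = 0.2773 + 0.2583i - 0.9113j + 0.1613k
q3 · q2 · q1 = 0.9829 + 0.137i - 0.0402j - 0.1172k
0.9829 + 0.137i - 0.0402j - 0.1172k


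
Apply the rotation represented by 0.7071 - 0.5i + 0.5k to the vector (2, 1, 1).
(-0.207, 2.121, -1.207)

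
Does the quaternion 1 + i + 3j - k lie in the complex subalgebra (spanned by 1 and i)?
No. The quaternion 1 + i + 3j - k has j-coefficient y = 3 and k-coefficient z = -1, not both zero, so it does not lie in the complex subalgebra spanned by 1 and i.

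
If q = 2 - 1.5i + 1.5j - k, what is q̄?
2 + 1.5i - 1.5j + k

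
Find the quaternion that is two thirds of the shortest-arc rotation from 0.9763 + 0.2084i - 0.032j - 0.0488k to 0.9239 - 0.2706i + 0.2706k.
0.979 - 0.1132i - 0.0112j + 0.1692k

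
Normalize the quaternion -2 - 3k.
-0.5547 - 0.8321k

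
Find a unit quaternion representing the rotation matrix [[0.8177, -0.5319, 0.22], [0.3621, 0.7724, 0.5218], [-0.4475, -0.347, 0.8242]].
0.9239 - 0.2351i + 0.1806j + 0.2419k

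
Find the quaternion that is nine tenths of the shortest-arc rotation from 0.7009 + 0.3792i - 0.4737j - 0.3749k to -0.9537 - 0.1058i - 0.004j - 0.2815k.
0.9644 + 0.1419i - 0.0511j + 0.2173k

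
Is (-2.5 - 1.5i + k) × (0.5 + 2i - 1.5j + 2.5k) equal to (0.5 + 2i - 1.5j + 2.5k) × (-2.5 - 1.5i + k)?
No: pq = -0.75 - 4.25i + 9.5j - 3.5k ≠ -0.75 - 7.25i - 2j - 8k = qp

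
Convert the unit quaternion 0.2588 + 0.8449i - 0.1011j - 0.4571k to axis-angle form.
axis = (0.8747, -0.1047, -0.4732), θ = 5π/6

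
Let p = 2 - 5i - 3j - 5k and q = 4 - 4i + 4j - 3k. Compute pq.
-15 + i + j - 58k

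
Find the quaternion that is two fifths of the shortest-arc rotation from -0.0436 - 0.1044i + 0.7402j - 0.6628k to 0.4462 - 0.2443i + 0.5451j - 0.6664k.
0.1593 - 0.1668i + 0.6867j - 0.6894k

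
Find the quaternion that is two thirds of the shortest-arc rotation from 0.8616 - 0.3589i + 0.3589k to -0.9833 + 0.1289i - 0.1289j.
0.9656 - 0.2113i + 0.0877j + 0.1236k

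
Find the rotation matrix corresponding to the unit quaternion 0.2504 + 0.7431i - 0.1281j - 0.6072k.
[[0.2298, 0.1137, -0.9666], [-0.4945, -0.8418, -0.2166], [-0.8383, 0.5277, -0.1372]]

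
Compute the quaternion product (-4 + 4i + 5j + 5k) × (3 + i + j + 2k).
-31 + 13i + 8j + 6k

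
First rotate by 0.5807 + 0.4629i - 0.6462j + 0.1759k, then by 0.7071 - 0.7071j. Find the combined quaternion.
-0.0463 + 0.2029i - 0.8675j + 0.4517k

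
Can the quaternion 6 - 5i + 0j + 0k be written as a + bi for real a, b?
Yes. The quaternion 6 - 5i has j- and k-coefficients y = z = 0, so it lies in the complex subalgebra spanned by 1 and i.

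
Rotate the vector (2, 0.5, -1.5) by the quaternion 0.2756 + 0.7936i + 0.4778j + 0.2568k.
(0.125, 1.892, 1.704)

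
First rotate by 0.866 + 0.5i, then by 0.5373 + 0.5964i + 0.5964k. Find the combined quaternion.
0.1671 + 0.7851i + 0.2982j + 0.5165k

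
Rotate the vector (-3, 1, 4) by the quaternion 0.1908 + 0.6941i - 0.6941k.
(-3.699, -1.192, 3.301)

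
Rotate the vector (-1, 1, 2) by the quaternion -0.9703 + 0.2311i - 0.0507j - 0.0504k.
(-0.961, 1.721, 1.454)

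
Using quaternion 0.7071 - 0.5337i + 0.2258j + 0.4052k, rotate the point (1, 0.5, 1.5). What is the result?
(-0.007, 1.79, -0.545)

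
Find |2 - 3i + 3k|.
√22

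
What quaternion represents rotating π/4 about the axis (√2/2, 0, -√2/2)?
0.9239 + 0.2706i - 0.2706k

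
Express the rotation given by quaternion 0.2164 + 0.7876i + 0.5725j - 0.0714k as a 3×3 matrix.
[[0.3343, 0.9327, 0.1353], [0.8709, -0.2508, -0.4226], [-0.3602, 0.2591, -0.8961]]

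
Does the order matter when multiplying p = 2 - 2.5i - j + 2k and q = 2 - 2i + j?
Yes: pq = -11i - 4j - 0.5k ≠ -7i + 4j + 8.5k = qp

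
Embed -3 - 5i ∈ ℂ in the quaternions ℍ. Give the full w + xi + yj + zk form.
-3 - 5i + 0j + 0k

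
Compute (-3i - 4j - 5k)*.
3i + 4j + 5k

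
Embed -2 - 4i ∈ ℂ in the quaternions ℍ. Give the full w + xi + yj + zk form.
-2 - 4i + 0j + 0k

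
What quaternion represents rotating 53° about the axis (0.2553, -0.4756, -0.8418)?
0.8949 + 0.1139i - 0.2122j - 0.3756k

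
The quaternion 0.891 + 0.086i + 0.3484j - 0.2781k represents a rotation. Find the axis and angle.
axis = (0.1894, 0.7674, -0.6126), θ = 54°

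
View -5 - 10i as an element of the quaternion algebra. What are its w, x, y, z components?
-5 - 10i + 0j + 0k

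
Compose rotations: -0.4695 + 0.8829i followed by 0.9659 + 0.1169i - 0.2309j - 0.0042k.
-0.5567 + 0.7979i + 0.1047j + 0.2058k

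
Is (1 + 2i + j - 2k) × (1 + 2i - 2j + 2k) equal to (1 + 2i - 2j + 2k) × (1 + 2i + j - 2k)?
No: pq = 3 + 2i - 9j - 6k ≠ 3 + 6i + 7j + 6k = qp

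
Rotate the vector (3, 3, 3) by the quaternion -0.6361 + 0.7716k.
(2.373, -3.517, 3)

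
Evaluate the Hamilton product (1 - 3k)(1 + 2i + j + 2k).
7 + 5i - 5j - k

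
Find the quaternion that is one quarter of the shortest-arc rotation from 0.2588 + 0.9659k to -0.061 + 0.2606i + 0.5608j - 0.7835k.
0.2175 - 0.0702i - 0.1512j + 0.9617k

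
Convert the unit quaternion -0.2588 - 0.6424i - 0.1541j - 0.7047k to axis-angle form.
axis = (-0.6651, -0.1595, -0.7296), θ = 7π/6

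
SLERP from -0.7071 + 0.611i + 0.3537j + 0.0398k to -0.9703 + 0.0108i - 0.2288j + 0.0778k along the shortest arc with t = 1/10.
-0.7658 + 0.5665i + 0.3009j + 0.0458k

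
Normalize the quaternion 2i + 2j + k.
0.6667i + 0.6667j + 0.3333k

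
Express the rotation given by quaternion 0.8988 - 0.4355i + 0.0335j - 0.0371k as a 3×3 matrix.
[[0.995, 0.0375, 0.0925], [-0.0959, 0.6179, 0.7804], [-0.0279, -0.7853, 0.6184]]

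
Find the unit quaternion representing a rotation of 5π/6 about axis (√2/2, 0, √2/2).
0.2588 + 0.683i + 0.683k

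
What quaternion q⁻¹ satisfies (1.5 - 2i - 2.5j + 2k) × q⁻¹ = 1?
0.0909 + 0.1212i + 0.1515j - 0.1212k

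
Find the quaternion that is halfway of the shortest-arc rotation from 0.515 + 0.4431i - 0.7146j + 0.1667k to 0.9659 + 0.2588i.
0.8247 + 0.3909i - 0.398j + 0.0928k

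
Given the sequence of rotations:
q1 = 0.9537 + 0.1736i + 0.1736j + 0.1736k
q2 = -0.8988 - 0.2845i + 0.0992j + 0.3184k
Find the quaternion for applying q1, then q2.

q2 · q1 = -0.8803 - 0.4654i + 0.0432j + 0.081k
-0.8803 - 0.4654i + 0.0432j + 0.081k


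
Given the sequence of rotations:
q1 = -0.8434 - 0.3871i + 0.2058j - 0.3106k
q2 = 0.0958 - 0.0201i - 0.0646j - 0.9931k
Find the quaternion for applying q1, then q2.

q2 · q1 = -0.3837 + 0.2043i + 0.4524j + 0.7787k
-0.3837 + 0.2043i + 0.4524j + 0.7787k


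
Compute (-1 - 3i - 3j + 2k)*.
-1 + 3i + 3j - 2k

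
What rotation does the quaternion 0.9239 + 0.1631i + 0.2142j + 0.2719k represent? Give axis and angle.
axis = (0.4262, 0.5598, 0.7106), θ = π/4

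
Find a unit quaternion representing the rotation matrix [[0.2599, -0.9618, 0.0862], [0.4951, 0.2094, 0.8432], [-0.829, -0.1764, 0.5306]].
0.7071 - 0.3605i + 0.3236j + 0.5151k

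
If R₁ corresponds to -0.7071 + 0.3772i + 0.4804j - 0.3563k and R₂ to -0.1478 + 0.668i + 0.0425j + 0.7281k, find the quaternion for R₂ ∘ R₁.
0.0915 - 0.893i + 0.4116j - 0.1573k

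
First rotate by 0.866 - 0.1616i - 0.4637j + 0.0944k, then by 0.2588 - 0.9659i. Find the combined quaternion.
0.068 - 0.8783i - 0.0288j + 0.4723k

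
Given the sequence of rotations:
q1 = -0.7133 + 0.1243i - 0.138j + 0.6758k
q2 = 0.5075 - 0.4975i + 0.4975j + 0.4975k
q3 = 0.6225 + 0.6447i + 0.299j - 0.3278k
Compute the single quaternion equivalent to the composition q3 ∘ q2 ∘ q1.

q2 · q1 = -0.5677 + 0.8228i - 0.0269j - 0.0051k
q3 · q2 · q1 = -0.8775 + 0.1359i - 0.4529j - 0.0804k
-0.8775 + 0.1359i - 0.4529j - 0.0804k


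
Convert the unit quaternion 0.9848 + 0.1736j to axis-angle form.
axis = (0, 1, 0), θ = 20°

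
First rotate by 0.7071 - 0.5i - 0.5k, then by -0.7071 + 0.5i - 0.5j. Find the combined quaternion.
-0.25 + 0.9571i - 0.1036j + 0.1036k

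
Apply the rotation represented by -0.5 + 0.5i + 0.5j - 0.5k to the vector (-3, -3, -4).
(4, -3, 3)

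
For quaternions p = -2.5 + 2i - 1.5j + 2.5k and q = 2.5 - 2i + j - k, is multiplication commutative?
No: pq = 1.75 + 9i - 9.25j + 7.75k ≠ 1.75 + 11i - 3.25j + 9.75k = qp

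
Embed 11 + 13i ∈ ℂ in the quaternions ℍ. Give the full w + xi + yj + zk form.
11 + 13i + 0j + 0k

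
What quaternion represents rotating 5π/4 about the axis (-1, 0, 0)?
-0.3827 - 0.9239i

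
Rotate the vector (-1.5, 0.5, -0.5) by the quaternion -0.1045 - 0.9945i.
(-1.5, -0.385, 0.593)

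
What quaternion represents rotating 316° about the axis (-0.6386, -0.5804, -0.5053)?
-0.9272 - 0.2392i - 0.2174j - 0.1893k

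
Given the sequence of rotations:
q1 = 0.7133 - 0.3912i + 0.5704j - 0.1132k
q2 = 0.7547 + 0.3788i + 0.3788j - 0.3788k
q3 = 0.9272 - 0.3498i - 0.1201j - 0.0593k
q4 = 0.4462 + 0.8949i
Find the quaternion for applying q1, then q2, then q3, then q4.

q2 · q1 = 0.4276 + 0.1481i + 0.8917j + 0.0086k
q3 · q2 · q1 = 0.5559 + 0.0396i + 0.7697j - 0.3115k
q4 · q3 · q2 · q1 = 0.2126 + 0.5151i + 0.6222j + 0.5498k
0.2126 + 0.5151i + 0.6222j + 0.5498k


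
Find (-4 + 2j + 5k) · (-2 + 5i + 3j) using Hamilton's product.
2 - 35i + 9j - 20k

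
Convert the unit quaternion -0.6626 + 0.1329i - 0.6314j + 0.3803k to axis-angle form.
axis = (0.1774, -0.843, 0.5078), θ = 263°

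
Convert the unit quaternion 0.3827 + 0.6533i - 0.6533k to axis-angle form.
axis = (√2/2, 0, -√2/2), θ = 3π/4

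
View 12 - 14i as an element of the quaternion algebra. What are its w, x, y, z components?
12 - 14i + 0j + 0k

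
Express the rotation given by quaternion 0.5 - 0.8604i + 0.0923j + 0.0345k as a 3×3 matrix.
[[0.9806, -0.1933, 0.0329], [-0.1243, -0.483, 0.8668], [-0.1517, -0.854, -0.4976]]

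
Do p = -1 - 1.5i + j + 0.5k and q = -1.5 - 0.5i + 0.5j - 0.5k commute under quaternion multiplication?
No: pq = 0.5 + 2i - 3j - 0.5k ≠ 0.5 + 3.5i - j = qp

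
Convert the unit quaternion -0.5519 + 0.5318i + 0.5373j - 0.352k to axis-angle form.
axis = (0.6377, 0.6443, -0.4221), θ = 247°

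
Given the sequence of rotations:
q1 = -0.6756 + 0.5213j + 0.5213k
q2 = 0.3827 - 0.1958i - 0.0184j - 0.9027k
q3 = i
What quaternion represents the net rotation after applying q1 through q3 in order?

q2 · q1 = 0.2216 + 0.5933i + 0.314j + 0.7073k
q3 · q2 · q1 = -0.5933 + 0.2216i - 0.7073j + 0.314k
-0.5933 + 0.2216i - 0.7073j + 0.314k


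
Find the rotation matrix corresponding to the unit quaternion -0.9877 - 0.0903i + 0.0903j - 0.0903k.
[[0.9674, -0.1947, -0.1621], [0.1621, 0.9674, -0.1947], [0.1947, 0.1621, 0.9674]]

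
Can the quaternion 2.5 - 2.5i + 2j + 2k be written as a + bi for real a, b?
No. The quaternion 2.5 - 2.5i + 2j + 2k has j-coefficient y = 2 and k-coefficient z = 2, not both zero, so it does not lie in the complex subalgebra spanned by 1 and i.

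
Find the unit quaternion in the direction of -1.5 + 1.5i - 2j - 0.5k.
-0.5071 + 0.5071i - 0.6761j - 0.169k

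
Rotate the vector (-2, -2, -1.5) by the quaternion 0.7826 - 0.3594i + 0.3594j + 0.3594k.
(0.219, -2.806, 1.525)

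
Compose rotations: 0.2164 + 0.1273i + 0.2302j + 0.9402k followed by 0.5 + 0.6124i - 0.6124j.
0.1712 - 0.3796i - 0.5932j + 0.689k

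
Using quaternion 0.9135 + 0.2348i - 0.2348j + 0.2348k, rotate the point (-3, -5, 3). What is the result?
(-0.598, -6.471, -0.873)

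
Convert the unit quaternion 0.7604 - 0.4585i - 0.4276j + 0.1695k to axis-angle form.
axis = (-0.706, -0.6584, 0.261), θ = 81°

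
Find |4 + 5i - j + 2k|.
√46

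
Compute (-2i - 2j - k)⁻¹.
0.2222i + 0.2222j + 0.1111k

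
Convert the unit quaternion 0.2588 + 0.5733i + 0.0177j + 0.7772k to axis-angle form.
axis = (0.5935, 0.0183, 0.8046), θ = 5π/6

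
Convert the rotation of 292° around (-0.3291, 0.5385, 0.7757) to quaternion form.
-0.829 - 0.184i + 0.3011j + 0.4338k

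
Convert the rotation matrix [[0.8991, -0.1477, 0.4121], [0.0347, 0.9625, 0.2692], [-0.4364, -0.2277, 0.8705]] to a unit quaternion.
0.9659 - 0.1286i + 0.2196j + 0.0472k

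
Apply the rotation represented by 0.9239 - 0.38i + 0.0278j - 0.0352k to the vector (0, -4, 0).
(-0.176, -2.835, 2.816)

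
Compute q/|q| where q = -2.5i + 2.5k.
-0.7071i + 0.7071k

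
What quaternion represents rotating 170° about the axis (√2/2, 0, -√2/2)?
0.0872 + 0.7044i - 0.7044k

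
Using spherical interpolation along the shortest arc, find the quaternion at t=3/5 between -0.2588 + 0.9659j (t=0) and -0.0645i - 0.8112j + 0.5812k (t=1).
-0.1104 + 0.0406i + 0.9231j - 0.3662k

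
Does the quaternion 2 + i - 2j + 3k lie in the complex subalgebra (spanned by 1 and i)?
No. The quaternion 2 + i - 2j + 3k has j-coefficient y = -2 and k-coefficient z = 3, not both zero, so it does not lie in the complex subalgebra spanned by 1 and i.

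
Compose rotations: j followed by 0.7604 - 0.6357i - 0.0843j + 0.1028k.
0.0843 - 0.1028i + 0.7604j - 0.6357k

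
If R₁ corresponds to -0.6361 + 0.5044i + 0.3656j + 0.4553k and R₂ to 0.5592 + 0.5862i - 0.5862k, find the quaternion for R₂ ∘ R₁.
-0.3845 + 0.1235i - 0.3581j + 0.8418k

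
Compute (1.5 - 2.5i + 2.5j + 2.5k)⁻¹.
0.0714 + 0.119i - 0.119j - 0.119k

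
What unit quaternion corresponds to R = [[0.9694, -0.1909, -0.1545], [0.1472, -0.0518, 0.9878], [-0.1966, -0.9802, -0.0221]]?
0.6884 - 0.7147i + 0.0153j + 0.1228k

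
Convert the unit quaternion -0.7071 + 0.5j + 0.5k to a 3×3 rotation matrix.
[[0, 0.7071, -0.7071], [-0.7071, 0.5, 0.5], [0.7071, 0.5, 0.5]]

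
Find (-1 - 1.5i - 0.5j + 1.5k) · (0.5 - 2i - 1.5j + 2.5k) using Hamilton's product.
-8 + 2.25i + 2j - 0.5k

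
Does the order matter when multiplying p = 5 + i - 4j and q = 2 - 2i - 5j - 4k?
Yes: pq = -8 + 8i - 29j - 33k ≠ -8 - 24i - 37j - 7k = qp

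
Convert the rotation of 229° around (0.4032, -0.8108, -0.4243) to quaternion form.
-0.4147 + 0.3669i - 0.7378j - 0.3861k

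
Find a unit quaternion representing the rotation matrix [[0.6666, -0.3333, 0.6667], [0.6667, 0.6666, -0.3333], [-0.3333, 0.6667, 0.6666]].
0.866 + 0.2887i + 0.2887j + 0.2887k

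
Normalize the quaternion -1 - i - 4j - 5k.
-0.1525 - 0.1525i - 0.61j - 0.7625k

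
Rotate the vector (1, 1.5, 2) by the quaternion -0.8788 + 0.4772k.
(1.803, -0.022, 2)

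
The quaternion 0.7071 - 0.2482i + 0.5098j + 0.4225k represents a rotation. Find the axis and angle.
axis = (-0.351, 0.721, 0.5975), θ = π/2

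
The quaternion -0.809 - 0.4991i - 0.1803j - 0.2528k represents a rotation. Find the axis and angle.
axis = (-0.8491, -0.3067, -0.4301), θ = 288°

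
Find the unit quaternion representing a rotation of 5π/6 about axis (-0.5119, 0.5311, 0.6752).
0.2588 - 0.4945i + 0.513j + 0.6522k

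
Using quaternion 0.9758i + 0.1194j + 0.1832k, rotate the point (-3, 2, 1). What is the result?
(-1.89, -2.598, -1.918)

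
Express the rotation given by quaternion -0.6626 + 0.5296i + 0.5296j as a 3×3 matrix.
[[0.439, 0.561, -0.7018], [0.561, 0.439, 0.7018], [0.7018, -0.7018, -0.1219]]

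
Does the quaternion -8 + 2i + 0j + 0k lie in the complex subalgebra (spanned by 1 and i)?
Yes. The quaternion -8 + 2i has j- and k-coefficients y = z = 0, so it lies in the complex subalgebra spanned by 1 and i.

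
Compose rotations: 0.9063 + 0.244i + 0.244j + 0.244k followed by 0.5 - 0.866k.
0.6645 + 0.3333i - 0.0893j - 0.6629k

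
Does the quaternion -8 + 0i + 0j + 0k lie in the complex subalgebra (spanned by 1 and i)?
Yes. The quaternion -8 has j- and k-coefficients y = z = 0, so it lies in the complex subalgebra spanned by 1 and i.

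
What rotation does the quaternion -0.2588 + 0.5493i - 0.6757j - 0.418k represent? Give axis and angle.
axis = (0.5687, -0.6995, -0.4327), θ = 7π/6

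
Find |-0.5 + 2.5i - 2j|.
3.24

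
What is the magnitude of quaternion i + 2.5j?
2.693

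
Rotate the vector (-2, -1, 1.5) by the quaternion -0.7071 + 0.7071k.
(-1, 2, 1.5)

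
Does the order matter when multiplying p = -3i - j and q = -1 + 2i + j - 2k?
Yes: pq = 7 + 5i - 5j - k ≠ 7 + i + 7j + k = qp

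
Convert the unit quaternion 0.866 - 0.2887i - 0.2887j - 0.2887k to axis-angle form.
axis = (-√3/3, -√3/3, -√3/3), θ = π/3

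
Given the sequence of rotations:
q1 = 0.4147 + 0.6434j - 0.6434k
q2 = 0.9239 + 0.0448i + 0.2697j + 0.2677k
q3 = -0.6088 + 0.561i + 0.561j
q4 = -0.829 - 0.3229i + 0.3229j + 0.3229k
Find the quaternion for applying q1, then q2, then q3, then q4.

q2 · q1 = 0.3819 - 0.3272i + 0.7351j - 0.4546k
q3 · q2 · q1 = -0.4613 + 0.1584i + 0.0217j + 0.8727k
q4 · q3 · q2 · q1 = 0.1448 + 0.2924i + 0.166j - 0.9306k
0.1448 + 0.2924i + 0.166j - 0.9306k


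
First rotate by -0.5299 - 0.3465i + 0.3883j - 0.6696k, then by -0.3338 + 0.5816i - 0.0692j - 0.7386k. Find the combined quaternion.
-0.0893 + 0.1406i + 0.5524j + 0.8168k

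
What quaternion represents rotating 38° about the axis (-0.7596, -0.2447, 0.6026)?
0.9455 - 0.2473i - 0.0797j + 0.1962k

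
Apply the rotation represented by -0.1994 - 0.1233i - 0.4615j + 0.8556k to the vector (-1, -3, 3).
(-0.556, -0.806, 4.248)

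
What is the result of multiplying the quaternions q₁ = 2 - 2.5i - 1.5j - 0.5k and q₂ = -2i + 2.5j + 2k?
-0.25 - 5.75i + 11j - 5.25k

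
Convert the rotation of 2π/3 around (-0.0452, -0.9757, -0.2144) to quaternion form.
0.5 - 0.0391i - 0.845j - 0.1857k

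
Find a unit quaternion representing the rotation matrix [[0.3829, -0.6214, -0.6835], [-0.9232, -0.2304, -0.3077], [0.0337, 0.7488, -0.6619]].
0.3502 + 0.7542i - 0.512j - 0.2154k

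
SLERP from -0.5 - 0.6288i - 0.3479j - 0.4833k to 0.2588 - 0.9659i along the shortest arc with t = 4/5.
0.1017 - 0.9843i - 0.0843j - 0.1171k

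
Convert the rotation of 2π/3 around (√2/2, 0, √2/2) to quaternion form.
0.5 + 0.6124i + 0.6124k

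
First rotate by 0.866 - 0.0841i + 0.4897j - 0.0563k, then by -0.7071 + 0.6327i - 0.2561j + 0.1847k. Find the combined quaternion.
-0.4233 + 0.5314i - 0.548j + 0.4881k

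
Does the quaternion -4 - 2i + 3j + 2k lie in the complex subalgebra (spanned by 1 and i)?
No. The quaternion -4 - 2i + 3j + 2k has j-coefficient y = 3 and k-coefficient z = 2, not both zero, so it does not lie in the complex subalgebra spanned by 1 and i.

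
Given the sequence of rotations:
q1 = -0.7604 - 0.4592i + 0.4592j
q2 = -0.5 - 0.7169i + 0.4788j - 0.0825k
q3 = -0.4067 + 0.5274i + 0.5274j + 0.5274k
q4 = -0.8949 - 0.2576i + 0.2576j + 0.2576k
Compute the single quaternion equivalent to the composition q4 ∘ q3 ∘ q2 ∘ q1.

q2 · q1 = -0.1689 + 0.8126i - 0.5558j - 0.0466k
q3 · q2 · q1 = -0.0422 - 0.151i + 0.5901j - 0.7918k
q4 · q3 · q2 · q1 = 0.0508 - 0.21i - 0.7818j + 0.5846k
0.0508 - 0.21i - 0.7818j + 0.5846k


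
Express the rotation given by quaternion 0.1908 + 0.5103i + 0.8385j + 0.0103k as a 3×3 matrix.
[[-0.4064, 0.8518, 0.3305], [0.8597, 0.479, -0.1775], [-0.3095, 0.212, -0.927]]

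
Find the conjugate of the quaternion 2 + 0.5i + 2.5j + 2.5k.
2 - 0.5i - 2.5j - 2.5k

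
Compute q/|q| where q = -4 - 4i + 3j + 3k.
-0.5657 - 0.5657i + 0.4243j + 0.4243k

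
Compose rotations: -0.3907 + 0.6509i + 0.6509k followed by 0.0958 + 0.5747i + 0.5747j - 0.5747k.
-0.0374 + 0.2119i - 0.9727j - 0.0872k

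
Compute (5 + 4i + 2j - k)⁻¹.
0.1087 - 0.087i - 0.0435j + 0.0217k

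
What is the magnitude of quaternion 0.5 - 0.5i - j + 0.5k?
1.323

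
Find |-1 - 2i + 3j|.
√14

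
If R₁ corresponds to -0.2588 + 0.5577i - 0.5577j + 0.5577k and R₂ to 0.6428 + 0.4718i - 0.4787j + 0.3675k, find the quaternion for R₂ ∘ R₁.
-0.9014 + 0.1744i - 0.2928j + 0.2672k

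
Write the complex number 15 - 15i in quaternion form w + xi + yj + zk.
15 - 15i + 0j + 0k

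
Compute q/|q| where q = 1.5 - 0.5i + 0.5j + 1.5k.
0.6708 - 0.2236i + 0.2236j + 0.6708k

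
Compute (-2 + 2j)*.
-2 - 2j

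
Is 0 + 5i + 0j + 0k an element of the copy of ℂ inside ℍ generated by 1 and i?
Yes. The quaternion 5i has j- and k-coefficients y = z = 0, so it lies in the complex subalgebra spanned by 1 and i.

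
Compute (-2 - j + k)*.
-2 + j - k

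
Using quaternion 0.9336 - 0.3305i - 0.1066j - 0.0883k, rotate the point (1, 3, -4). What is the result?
(2.23, -0.34, -4.573)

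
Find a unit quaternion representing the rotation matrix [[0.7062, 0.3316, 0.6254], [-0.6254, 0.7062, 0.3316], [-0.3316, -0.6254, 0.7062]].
0.883 - 0.271i + 0.271j - 0.271k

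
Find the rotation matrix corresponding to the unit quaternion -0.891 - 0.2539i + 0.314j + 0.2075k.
[[0.7167, 0.2103, -0.6649], [-0.5292, 0.785, -0.3221], [0.4542, 0.5828, 0.6739]]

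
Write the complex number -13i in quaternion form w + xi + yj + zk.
0 - 13i + 0j + 0k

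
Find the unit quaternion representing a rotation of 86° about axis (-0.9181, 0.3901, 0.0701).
0.7314 - 0.6261i + 0.266j + 0.0478k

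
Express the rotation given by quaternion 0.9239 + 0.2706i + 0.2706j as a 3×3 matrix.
[[0.8536, 0.1464, 0.5], [0.1464, 0.8536, -0.5], [-0.5, 0.5, 0.7071]]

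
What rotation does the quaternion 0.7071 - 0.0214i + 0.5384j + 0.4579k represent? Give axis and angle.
axis = (-0.0303, 0.7614, 0.6476), θ = π/2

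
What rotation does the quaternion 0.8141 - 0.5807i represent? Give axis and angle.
axis = (-1, 0, 0), θ = 71°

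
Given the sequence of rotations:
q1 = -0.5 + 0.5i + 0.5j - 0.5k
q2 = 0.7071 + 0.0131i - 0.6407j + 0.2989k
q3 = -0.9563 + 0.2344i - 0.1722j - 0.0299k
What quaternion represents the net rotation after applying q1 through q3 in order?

q2 · q1 = 0.1097 + 0.5179i + 0.8299j - 0.1761k
q3 · q2 · q1 = -0.0887 - 0.4144i - 0.7867j + 0.4488k
-0.0887 - 0.4144i - 0.7867j + 0.4488k


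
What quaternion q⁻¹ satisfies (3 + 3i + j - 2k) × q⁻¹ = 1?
0.1304 - 0.1304i - 0.0435j + 0.087k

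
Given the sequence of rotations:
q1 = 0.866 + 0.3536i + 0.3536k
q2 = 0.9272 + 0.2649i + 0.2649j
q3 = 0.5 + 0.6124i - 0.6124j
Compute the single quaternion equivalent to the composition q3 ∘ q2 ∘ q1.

q2 · q1 = 0.7093 + 0.6509i + 0.1357j + 0.2342k
q3 · q2 · q1 = 0.0391 + 0.6164i - 0.5099j + 0.5988k
0.0391 + 0.6164i - 0.5099j + 0.5988k


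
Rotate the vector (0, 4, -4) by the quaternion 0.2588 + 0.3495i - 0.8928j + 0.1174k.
(-1.219, 4.475, 3.239)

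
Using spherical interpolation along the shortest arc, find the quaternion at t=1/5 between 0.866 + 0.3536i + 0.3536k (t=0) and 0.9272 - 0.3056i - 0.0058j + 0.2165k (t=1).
0.9138 + 0.2253i - 0.0013j + 0.3381k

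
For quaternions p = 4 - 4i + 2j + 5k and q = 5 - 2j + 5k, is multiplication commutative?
No: pq = -1 + 22j + 53k ≠ -1 - 40i - 18j + 37k = qp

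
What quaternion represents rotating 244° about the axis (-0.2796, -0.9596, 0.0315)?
-0.5299 - 0.2371i - 0.8138j + 0.0267k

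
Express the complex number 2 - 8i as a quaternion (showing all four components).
2 - 8i + 0j + 0k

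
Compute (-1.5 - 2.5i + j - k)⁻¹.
-0.1429 + 0.2381i - 0.0952j + 0.0952k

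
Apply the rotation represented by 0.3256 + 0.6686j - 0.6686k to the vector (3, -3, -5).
(-5.847, 2.846, 0.846)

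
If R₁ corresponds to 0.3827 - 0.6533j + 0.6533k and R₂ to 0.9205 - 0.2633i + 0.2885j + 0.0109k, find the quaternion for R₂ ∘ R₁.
0.5336 + 0.0948i - 0.3189j + 0.7775k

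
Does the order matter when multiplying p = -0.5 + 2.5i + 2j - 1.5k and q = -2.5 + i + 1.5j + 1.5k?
Yes: pq = -2 - 1.5i - 11j + 4.75k ≠ -2 - 12i - 0.5j + 1.25k = qp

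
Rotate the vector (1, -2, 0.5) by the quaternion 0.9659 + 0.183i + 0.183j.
(0.976, -1.976, -0.628)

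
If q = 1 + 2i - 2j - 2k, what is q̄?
1 - 2i + 2j + 2k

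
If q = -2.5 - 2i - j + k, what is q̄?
-2.5 + 2i + j - k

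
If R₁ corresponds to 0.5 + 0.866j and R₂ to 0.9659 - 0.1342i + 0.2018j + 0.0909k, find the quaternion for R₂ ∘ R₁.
0.3082 - 0.1458i + 0.9374j - 0.0708k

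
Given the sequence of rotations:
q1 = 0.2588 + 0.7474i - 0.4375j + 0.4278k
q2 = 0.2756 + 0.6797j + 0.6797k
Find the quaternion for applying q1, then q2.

q2 · q1 = 0.0779 + 0.7941i + 0.5633j - 0.2142k
0.0779 + 0.7941i + 0.5633j - 0.2142k


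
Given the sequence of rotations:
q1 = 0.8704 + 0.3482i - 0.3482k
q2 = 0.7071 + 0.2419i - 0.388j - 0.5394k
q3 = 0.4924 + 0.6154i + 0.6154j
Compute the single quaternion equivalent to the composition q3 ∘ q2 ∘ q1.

q2 · q1 = 0.3434 + 0.5919i - 0.4413j - 0.5806k
q3 · q2 · q1 = 0.0764 + 0.1455i + 0.3513j - 0.9217k
0.0764 + 0.1455i + 0.3513j - 0.9217k


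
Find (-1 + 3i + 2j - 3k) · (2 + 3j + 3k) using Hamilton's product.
1 + 21i - 8j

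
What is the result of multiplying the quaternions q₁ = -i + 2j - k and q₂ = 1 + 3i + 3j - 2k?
-5 - 2i - 3j - 10k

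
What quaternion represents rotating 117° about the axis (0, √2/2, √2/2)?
0.5225 + 0.6029j + 0.6029k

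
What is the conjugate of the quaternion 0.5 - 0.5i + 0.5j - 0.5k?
0.5 + 0.5i - 0.5j + 0.5k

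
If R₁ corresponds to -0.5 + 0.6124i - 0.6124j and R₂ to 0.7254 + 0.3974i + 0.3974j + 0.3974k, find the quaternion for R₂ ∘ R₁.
-0.3627 + 0.4889i - 0.3996j - 0.6854k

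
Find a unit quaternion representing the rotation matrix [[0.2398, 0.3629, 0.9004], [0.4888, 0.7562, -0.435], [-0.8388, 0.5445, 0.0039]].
0.7071 + 0.3463i + 0.6149j + 0.0445k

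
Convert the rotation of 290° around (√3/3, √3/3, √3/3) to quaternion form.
-0.8192 + 0.3312i + 0.3312j + 0.3312k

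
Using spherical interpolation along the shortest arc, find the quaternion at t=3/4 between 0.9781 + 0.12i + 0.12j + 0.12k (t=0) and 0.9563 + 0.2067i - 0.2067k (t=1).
0.9737 + 0.1871i + 0.0306j - 0.1259k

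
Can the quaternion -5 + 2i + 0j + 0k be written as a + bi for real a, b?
Yes. The quaternion -5 + 2i has j- and k-coefficients y = z = 0, so it lies in the complex subalgebra spanned by 1 and i.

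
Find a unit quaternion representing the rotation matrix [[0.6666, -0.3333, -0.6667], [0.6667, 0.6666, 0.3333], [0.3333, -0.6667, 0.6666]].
0.866 - 0.2887i - 0.2887j + 0.2887k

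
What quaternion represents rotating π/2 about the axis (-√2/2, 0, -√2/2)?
0.7071 - 0.5i - 0.5k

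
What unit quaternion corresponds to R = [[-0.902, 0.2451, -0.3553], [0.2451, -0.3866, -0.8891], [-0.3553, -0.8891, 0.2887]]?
-0.2213i - 0.5538j + 0.8027k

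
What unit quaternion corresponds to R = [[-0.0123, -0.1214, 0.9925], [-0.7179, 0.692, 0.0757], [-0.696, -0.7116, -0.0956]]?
0.6293 - 0.3128i + 0.6708j - 0.237k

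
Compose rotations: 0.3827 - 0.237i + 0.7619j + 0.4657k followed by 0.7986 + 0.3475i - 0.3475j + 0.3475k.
0.4909 - 0.4829i + 0.2313j + 0.6873k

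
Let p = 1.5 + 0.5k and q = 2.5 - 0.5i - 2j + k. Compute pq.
3.25 + 0.25i - 3.25j + 2.75k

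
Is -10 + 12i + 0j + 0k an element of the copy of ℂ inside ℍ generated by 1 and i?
Yes. The quaternion -10 + 12i has j- and k-coefficients y = z = 0, so it lies in the complex subalgebra spanned by 1 and i.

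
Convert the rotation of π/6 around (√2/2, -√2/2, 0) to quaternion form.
0.9659 + 0.183i - 0.183j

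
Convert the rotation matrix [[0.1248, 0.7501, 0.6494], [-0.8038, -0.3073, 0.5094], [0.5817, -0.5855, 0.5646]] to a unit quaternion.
0.5878 - 0.4657i + 0.0288j - 0.6609k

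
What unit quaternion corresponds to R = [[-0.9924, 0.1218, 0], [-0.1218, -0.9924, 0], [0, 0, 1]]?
-0.061 + 0.9981k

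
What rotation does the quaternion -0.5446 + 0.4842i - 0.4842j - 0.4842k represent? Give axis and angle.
axis = (√3/3, -√3/3, -√3/3), θ = 246°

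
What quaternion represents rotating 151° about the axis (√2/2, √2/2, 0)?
0.2504 + 0.6846i + 0.6846j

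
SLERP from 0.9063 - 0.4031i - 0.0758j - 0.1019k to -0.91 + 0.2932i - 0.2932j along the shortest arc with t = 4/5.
0.9211 - 0.3196i + 0.2213j - 0.0209k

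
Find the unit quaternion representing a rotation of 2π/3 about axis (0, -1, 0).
0.5 - 0.866j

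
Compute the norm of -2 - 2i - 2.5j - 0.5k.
3.808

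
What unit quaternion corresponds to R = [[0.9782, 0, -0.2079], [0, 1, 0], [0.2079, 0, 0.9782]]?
0.9945 - 0.1045j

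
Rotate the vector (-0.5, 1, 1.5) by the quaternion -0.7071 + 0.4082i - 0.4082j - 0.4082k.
(-0.711, 1.577, 0.711)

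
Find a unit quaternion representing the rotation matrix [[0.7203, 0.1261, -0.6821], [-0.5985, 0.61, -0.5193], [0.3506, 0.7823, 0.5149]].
0.8434 + 0.3858i - 0.3061j - 0.2148k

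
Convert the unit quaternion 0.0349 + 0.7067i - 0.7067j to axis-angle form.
axis = (√2/2, -√2/2, 0), θ = 176°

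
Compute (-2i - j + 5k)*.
2i + j - 5k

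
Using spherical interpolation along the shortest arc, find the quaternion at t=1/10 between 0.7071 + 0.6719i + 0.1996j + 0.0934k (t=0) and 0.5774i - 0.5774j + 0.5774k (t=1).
0.6715 + 0.7135i + 0.1141j + 0.1641k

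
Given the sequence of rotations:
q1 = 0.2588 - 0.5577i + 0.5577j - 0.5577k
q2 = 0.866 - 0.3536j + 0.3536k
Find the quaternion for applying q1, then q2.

q2 · q1 = 0.6185 - 0.483i + 0.1943j - 0.5887k
0.6185 - 0.483i + 0.1943j - 0.5887k


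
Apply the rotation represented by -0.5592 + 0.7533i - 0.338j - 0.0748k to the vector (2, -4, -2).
(3.362, -2.053, 2.913)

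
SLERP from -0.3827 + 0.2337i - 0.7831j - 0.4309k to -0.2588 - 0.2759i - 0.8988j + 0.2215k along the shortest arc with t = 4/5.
-0.3039 - 0.1785i - 0.9317j + 0.0882k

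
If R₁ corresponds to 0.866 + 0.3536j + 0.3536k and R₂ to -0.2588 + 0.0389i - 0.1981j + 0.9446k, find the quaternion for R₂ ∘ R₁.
-0.4881 - 0.3704i - 0.2768j + 0.7403k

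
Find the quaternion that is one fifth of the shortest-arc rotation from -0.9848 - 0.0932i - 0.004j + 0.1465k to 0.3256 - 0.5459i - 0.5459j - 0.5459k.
-0.9515 + 0.058i + 0.1367j + 0.2693k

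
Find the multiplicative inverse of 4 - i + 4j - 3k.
0.0952 + 0.0238i - 0.0952j + 0.0714k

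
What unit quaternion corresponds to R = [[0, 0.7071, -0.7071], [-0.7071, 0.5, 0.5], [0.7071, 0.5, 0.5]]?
0.7071 - 0.5j - 0.5k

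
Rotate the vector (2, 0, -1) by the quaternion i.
(2, 0, 1)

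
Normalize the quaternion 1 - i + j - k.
0.5 - 0.5i + 0.5j - 0.5k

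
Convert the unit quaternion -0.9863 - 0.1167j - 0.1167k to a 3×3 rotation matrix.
[[0.9455, -0.2302, 0.2302], [0.2302, 0.9728, 0.0272], [-0.2302, 0.0272, 0.9728]]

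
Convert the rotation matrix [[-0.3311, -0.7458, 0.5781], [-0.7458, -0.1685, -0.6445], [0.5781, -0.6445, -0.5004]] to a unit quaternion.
-0.5783i + 0.6448j - 0.4998k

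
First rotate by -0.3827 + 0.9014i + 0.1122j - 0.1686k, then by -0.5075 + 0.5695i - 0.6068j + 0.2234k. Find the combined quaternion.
-0.2134 - 0.5982i + 0.4727j + 0.6109k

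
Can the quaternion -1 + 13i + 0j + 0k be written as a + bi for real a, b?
Yes. The quaternion -1 + 13i has j- and k-coefficients y = z = 0, so it lies in the complex subalgebra spanned by 1 and i.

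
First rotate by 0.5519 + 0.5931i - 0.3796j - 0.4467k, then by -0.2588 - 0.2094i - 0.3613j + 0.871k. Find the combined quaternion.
0.2333 + 0.223i + 0.3219j + 0.8901k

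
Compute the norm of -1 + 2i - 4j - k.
√22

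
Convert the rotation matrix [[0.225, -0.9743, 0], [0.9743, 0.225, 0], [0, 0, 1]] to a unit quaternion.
0.7826 + 0.6225k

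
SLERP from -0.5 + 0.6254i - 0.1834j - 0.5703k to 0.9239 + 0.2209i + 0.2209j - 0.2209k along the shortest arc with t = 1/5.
-0.7003 + 0.5033i - 0.2249j - 0.4536k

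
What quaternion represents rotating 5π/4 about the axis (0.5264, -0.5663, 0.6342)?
-0.3827 + 0.4863i - 0.5232j + 0.5859k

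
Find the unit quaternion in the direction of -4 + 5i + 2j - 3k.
-0.5443 + 0.6804i + 0.2722j - 0.4082k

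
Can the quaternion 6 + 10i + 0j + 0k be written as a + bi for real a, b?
Yes. The quaternion 6 + 10i has j- and k-coefficients y = z = 0, so it lies in the complex subalgebra spanned by 1 and i.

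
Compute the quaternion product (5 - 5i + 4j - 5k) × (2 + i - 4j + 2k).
41 - 17i - 7j + 16k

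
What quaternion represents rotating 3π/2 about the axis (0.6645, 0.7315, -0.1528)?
-0.7071 + 0.4699i + 0.5172j - 0.108k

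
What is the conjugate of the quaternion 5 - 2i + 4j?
5 + 2i - 4j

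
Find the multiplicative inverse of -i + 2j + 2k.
0.1111i - 0.2222j - 0.2222k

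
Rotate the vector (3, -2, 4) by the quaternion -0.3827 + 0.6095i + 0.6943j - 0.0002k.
(-3.711, 3.89, -0.301)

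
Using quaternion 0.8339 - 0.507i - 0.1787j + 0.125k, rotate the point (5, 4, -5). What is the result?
(6.539, -0.238, -4.815)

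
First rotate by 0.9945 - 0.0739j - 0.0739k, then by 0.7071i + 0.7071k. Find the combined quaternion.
0.0523 + 0.7555i + 0.0523j + 0.651k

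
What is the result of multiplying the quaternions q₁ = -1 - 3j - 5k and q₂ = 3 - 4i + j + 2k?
10 + 3i + 10j - 29k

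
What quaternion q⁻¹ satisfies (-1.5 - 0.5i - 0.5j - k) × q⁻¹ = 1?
-0.4 + 0.1333i + 0.1333j + 0.2667k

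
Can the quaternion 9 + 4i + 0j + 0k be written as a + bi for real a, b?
Yes. The quaternion 9 + 4i has j- and k-coefficients y = z = 0, so it lies in the complex subalgebra spanned by 1 and i.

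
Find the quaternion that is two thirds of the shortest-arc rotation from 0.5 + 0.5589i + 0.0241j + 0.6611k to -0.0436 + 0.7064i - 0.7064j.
0.1759 + 0.7788i - 0.5346j + 0.277k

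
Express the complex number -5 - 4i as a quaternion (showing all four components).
-5 - 4i + 0j + 0k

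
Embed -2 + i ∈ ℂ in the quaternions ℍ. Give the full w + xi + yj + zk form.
-2 + i + 0j + 0k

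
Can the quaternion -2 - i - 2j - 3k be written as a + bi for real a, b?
No. The quaternion -2 - i - 2j - 3k has j-coefficient y = -2 and k-coefficient z = -3, not both zero, so it does not lie in the complex subalgebra spanned by 1 and i.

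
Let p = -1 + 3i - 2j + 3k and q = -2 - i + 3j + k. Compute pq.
8 - 16i - 5j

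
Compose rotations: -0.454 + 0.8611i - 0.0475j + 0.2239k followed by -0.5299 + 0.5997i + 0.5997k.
-0.4101 - 0.7001i + 0.4073j - 0.4194k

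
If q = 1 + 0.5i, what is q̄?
1 - 0.5i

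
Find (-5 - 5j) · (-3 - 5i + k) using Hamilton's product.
15 + 20i + 15j - 30k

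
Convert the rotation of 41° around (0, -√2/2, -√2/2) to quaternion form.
0.9367 - 0.2476j - 0.2476k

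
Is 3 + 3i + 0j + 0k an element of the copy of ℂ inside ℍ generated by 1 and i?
Yes. The quaternion 3 + 3i has j- and k-coefficients y = z = 0, so it lies in the complex subalgebra spanned by 1 and i.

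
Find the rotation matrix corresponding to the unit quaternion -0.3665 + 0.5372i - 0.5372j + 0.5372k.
[[-0.1543, -0.1834, 0.9709], [-0.9709, -0.1543, -0.1834], [0.1834, -0.9709, -0.1543]]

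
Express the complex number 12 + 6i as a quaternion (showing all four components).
12 + 6i + 0j + 0k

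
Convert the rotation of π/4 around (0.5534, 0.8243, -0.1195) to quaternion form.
0.9239 + 0.2118i + 0.3154j - 0.0457k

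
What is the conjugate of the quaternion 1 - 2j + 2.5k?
1 + 2j - 2.5k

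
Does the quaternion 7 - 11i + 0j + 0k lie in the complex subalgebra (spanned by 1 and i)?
Yes. The quaternion 7 - 11i has j- and k-coefficients y = z = 0, so it lies in the complex subalgebra spanned by 1 and i.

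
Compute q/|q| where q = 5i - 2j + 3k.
0.8111i - 0.3244j + 0.4867k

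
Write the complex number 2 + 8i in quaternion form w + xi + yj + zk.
2 + 8i + 0j + 0k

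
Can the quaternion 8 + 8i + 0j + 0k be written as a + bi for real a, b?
Yes. The quaternion 8 + 8i has j- and k-coefficients y = z = 0, so it lies in the complex subalgebra spanned by 1 and i.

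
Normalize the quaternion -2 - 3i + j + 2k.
-0.4714 - 0.7071i + 0.2357j + 0.4714k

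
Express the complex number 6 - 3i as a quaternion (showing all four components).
6 - 3i + 0j + 0k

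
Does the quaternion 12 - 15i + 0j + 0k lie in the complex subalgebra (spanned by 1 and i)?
Yes. The quaternion 12 - 15i has j- and k-coefficients y = z = 0, so it lies in the complex subalgebra spanned by 1 and i.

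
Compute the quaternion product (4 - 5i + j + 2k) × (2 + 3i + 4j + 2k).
15 - 4i + 34j - 11k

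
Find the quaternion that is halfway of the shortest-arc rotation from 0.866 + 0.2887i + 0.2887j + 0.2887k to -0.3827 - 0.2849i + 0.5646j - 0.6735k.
0.7345 + 0.3374i - 0.1623j + 0.566k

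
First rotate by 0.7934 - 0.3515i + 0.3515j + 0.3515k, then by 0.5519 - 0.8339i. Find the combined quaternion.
0.1448 - 0.8556i + 0.4871j - 0.0991k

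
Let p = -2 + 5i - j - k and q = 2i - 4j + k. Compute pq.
-13 - 9i + j - 20k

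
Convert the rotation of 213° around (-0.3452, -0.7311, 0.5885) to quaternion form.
-0.284 - 0.331i - 0.701j + 0.5643k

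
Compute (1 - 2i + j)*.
1 + 2i - j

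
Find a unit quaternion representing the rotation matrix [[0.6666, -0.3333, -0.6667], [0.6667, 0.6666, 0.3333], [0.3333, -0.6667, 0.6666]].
0.866 - 0.2887i - 0.2887j + 0.2887k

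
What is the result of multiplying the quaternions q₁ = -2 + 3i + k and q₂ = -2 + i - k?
2 - 8i + 4j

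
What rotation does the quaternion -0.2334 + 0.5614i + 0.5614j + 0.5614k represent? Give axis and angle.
axis = (√3/3, √3/3, √3/3), θ = 207°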